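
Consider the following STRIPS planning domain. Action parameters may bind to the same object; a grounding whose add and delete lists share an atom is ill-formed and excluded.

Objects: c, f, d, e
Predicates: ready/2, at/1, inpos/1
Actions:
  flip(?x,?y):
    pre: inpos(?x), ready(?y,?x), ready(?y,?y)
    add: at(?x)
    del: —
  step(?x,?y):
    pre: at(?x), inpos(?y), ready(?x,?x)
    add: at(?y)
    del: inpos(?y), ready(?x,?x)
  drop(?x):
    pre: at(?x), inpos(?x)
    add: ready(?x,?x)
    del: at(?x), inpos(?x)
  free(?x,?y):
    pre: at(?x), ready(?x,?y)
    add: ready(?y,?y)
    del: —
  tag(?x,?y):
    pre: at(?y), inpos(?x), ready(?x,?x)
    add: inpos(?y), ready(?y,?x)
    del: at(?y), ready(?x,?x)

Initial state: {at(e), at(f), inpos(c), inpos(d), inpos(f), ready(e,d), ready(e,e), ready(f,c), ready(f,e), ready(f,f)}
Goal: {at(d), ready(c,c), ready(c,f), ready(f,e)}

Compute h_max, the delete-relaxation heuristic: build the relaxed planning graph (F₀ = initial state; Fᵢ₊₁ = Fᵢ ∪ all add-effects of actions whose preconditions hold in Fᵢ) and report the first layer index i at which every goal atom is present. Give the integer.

2

F0 = init (10 atoms)
F1 = F0 ∪ {at(c), at(d), inpos(e), ready(c,c), ready(d,d), ready(e,f)}  (16 atoms)
F2 = F1 ∪ {ready(c,d), ready(c,e), ready(c,f), ready(d,c), ready(d,e), ready(d,f), ready(e,c), ready(f,d)}  (24 atoms)
goal ⊆ F2  ⇒  h_max = 2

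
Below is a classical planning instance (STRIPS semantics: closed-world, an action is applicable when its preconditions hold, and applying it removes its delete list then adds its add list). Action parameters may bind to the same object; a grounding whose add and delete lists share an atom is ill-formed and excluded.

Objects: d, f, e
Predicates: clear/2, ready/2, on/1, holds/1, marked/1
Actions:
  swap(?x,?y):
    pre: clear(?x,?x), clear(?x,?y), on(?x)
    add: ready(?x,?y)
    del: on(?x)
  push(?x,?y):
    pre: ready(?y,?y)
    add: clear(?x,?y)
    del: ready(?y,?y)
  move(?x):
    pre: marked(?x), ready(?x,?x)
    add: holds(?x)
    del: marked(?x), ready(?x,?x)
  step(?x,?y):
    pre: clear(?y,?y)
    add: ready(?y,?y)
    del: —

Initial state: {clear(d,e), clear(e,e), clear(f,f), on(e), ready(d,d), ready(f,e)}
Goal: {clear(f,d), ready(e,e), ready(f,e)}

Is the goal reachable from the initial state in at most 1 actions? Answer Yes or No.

No

1. swap(e,e)  →  {clear(d,e), clear(e,e), clear(f,f), ready(d,d), ready(e,e), ready(f,e)}
2. push(f,d)  →  {clear(d,e), clear(e,e), clear(f,d), clear(f,f), ready(e,e), ready(f,e)}
optimal plan length = 2; 2 > 1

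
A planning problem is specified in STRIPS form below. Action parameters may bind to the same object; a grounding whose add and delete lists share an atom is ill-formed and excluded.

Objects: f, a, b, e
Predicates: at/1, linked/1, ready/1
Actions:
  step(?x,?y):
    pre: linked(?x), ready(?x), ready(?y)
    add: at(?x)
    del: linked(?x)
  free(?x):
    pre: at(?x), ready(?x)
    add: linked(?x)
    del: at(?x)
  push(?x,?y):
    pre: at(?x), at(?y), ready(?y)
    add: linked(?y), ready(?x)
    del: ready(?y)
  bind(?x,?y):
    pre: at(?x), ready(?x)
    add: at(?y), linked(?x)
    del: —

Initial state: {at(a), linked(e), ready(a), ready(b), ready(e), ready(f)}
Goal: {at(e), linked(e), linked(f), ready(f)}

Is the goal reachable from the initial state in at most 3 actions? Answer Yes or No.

Yes

1. bind(a,f)  →  {at(a), at(f), linked(a), linked(e), ready(a), ready(b), ready(e), ready(f)}
2. bind(f,e)  →  {at(a), at(e), at(f), linked(a), linked(e), linked(f), ready(a), ready(b), ready(e), ready(f)}
optimal plan length = 2; 2 ≤ 3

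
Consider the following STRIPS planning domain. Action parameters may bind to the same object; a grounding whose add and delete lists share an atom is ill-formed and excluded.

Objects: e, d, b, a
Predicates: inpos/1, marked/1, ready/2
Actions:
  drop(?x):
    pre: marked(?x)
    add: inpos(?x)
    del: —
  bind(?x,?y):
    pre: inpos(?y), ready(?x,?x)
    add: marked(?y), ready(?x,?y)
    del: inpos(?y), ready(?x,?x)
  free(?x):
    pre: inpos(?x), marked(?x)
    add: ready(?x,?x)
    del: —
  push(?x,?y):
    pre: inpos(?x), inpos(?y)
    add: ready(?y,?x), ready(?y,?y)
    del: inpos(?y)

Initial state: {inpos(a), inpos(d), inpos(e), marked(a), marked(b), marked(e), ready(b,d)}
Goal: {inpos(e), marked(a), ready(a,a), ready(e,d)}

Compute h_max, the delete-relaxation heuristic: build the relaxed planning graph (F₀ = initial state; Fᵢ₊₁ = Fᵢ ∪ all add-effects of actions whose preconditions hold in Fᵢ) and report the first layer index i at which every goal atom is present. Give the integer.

1

F0 = init (7 atoms)
F1 = F0 ∪ {inpos(b), ready(a,a), ready(a,d), ready(a,e), ready(d,a), ready(d,d), ready(d,e), ready(e,a), ready(e,d), ready(e,e)}  (17 atoms)
goal ⊆ F1  ⇒  h_max = 1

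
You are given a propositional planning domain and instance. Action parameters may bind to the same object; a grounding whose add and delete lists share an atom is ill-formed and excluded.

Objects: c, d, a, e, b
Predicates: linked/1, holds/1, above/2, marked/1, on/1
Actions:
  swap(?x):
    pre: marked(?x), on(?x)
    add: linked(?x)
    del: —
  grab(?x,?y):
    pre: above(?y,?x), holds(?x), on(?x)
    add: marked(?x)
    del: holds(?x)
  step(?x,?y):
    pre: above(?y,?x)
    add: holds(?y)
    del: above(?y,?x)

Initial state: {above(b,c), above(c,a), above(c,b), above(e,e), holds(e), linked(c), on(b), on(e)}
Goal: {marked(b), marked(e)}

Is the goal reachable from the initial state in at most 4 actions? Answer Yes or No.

1. grab(e,e)  →  {above(b,c), above(c,a), above(c,b), above(e,e), linked(c), marked(e), on(b), on(e)}
2. step(c,b)  →  {above(c,a), above(c,b), above(e,e), holds(b), linked(c), marked(e), on(b), on(e)}
3. grab(b,c)  →  {above(c,a), above(c,b), above(e,e), linked(c), marked(b), marked(e), on(b), on(e)}
optimal plan length = 3; 3 ≤ 4

Yes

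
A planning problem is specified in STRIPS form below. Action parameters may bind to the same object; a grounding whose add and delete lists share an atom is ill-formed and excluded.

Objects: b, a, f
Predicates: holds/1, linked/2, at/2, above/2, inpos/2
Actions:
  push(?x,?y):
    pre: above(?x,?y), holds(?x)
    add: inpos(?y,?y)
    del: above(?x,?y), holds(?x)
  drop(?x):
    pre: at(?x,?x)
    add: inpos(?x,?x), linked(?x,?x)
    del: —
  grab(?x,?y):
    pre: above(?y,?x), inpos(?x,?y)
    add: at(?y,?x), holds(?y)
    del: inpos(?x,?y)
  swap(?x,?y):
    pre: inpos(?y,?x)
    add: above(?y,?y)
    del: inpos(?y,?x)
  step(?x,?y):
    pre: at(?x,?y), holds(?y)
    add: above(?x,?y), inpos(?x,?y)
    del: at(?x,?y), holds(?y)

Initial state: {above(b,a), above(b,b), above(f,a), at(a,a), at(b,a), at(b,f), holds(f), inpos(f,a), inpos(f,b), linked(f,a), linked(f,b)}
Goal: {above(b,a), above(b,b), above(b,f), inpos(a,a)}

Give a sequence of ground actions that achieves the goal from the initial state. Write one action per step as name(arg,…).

drop(a); step(b,f)

1. drop(a)  →  {above(b,a), above(b,b), above(f,a), at(a,a), at(b,a), at(b,f), holds(f), inpos(a,a), inpos(f,a), inpos(f,b), linked(a,a), linked(f,a), linked(f,b)}
2. step(b,f)  →  {above(b,a), above(b,b), above(b,f), above(f,a), at(a,a), at(b,a), inpos(a,a), inpos(b,f), inpos(f,a), inpos(f,b), linked(a,a), linked(f,a), linked(f,b)}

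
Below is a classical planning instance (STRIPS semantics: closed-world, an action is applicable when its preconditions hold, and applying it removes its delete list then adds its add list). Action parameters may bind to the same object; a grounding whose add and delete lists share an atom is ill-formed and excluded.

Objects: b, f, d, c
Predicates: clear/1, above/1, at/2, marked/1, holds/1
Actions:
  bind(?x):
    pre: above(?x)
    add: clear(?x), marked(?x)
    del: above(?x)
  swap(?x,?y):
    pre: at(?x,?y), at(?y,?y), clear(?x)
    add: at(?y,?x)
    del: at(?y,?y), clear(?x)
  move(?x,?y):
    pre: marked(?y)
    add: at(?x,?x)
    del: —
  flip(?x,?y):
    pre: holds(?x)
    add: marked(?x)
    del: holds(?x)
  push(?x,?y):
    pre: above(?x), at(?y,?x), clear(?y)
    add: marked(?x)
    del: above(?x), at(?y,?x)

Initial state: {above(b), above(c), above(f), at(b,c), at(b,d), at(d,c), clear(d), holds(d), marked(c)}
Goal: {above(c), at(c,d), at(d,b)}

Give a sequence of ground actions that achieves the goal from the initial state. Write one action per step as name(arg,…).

1. bind(b)  →  {above(c), above(f), at(b,c), at(b,d), at(d,c), clear(b), clear(d), holds(d), marked(b), marked(c)}
2. move(d,b)  →  {above(c), above(f), at(b,c), at(b,d), at(d,c), at(d,d), clear(b), clear(d), holds(d), marked(b), marked(c)}
3. swap(b,d)  →  {above(c), above(f), at(b,c), at(b,d), at(d,b), at(d,c), clear(d), holds(d), marked(b), marked(c)}
4. move(c,b)  →  {above(c), above(f), at(b,c), at(b,d), at(c,c), at(d,b), at(d,c), clear(d), holds(d), marked(b), marked(c)}
5. swap(d,c)  →  {above(c), above(f), at(b,c), at(b,d), at(c,d), at(d,b), at(d,c), holds(d), marked(b), marked(c)}

bind(b); move(d,b); swap(b,d); move(c,b); swap(d,c)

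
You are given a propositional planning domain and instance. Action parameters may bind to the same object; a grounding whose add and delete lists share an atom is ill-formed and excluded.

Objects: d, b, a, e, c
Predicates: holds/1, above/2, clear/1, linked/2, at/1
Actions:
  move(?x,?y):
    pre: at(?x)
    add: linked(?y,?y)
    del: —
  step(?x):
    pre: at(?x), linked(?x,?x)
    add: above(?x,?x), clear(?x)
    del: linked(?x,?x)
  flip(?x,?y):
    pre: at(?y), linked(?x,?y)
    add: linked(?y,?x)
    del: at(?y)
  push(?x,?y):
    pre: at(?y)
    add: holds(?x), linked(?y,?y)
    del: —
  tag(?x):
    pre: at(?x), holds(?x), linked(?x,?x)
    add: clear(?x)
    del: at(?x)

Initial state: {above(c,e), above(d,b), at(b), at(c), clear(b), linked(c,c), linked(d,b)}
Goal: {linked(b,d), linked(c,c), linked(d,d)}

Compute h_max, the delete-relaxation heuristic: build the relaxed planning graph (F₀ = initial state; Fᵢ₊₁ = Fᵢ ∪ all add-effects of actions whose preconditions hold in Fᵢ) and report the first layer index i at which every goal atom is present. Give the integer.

1

F0 = init (7 atoms)
F1 = F0 ∪ {above(c,c), clear(c), holds(a), holds(b), holds(c), holds(d), holds(e), linked(a,a), linked(b,b), linked(b,d), linked(d,d), linked(e,e)}  (19 atoms)
goal ⊆ F1  ⇒  h_max = 1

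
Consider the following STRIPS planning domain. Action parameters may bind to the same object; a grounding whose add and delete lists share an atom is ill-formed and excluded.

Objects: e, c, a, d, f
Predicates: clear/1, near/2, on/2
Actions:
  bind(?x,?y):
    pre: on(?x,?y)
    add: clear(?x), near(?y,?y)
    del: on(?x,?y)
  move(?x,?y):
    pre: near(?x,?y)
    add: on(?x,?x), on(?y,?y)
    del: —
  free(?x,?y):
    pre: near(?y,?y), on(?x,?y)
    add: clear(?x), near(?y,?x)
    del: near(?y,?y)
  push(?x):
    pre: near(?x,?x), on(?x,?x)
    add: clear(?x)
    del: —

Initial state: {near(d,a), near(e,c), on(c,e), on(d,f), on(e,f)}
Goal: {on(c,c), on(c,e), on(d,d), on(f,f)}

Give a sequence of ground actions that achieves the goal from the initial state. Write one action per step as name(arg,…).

bind(e,f); move(e,c); move(d,a); move(f,f)

1. bind(e,f)  →  {clear(e), near(d,a), near(e,c), near(f,f), on(c,e), on(d,f)}
2. move(e,c)  →  {clear(e), near(d,a), near(e,c), near(f,f), on(c,c), on(c,e), on(d,f), on(e,e)}
3. move(d,a)  →  {clear(e), near(d,a), near(e,c), near(f,f), on(a,a), on(c,c), on(c,e), on(d,d), on(d,f), on(e,e)}
4. move(f,f)  →  {clear(e), near(d,a), near(e,c), near(f,f), on(a,a), on(c,c), on(c,e), on(d,d), on(d,f), on(e,e), on(f,f)}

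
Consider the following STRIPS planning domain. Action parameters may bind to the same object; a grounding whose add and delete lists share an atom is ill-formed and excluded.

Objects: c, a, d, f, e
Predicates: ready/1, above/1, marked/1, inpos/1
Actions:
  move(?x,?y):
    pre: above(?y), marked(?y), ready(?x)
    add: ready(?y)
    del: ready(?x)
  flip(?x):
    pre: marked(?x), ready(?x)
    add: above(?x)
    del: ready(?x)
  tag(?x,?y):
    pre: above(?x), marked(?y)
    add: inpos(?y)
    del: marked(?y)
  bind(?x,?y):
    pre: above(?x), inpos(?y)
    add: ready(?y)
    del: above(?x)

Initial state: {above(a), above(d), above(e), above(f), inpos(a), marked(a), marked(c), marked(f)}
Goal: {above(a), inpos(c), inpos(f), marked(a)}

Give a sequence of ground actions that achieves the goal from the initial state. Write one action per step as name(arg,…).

1. tag(a,c)  →  {above(a), above(d), above(e), above(f), inpos(a), inpos(c), marked(a), marked(f)}
2. tag(a,f)  →  {above(a), above(d), above(e), above(f), inpos(a), inpos(c), inpos(f), marked(a)}

tag(a,c); tag(a,f)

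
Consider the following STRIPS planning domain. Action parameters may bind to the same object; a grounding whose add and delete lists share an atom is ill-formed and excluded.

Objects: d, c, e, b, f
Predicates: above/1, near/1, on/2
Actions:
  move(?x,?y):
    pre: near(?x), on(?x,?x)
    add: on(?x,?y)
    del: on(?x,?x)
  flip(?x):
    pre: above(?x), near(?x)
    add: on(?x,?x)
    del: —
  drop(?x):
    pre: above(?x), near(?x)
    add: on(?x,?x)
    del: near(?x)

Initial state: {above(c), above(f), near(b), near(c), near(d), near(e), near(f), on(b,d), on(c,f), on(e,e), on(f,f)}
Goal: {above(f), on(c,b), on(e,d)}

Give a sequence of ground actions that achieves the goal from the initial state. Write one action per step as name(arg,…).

1. move(e,d)  →  {above(c), above(f), near(b), near(c), near(d), near(e), near(f), on(b,d), on(c,f), on(e,d), on(f,f)}
2. flip(c)  →  {above(c), above(f), near(b), near(c), near(d), near(e), near(f), on(b,d), on(c,c), on(c,f), on(e,d), on(f,f)}
3. move(c,b)  →  {above(c), above(f), near(b), near(c), near(d), near(e), near(f), on(b,d), on(c,b), on(c,f), on(e,d), on(f,f)}

move(e,d); flip(c); move(c,b)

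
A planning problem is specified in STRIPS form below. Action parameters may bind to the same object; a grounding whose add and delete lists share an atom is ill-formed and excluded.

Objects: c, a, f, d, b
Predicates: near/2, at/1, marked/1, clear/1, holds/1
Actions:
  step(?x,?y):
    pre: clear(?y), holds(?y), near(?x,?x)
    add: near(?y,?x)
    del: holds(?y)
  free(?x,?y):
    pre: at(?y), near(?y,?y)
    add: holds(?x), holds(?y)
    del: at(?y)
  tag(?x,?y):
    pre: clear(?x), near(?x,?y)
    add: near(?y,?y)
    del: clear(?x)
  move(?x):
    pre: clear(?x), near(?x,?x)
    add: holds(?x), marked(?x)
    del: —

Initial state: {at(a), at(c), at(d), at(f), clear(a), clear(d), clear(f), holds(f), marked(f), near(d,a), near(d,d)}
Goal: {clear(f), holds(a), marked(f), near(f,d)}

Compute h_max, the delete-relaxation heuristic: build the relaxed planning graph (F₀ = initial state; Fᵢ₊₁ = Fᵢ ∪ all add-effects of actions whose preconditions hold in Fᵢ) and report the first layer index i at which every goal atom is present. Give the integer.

F0 = init (11 atoms)
F1 = F0 ∪ {holds(a), holds(b), holds(c), holds(d), marked(d), near(a,a), near(f,d)}  (18 atoms)
goal ⊆ F1  ⇒  h_max = 1

1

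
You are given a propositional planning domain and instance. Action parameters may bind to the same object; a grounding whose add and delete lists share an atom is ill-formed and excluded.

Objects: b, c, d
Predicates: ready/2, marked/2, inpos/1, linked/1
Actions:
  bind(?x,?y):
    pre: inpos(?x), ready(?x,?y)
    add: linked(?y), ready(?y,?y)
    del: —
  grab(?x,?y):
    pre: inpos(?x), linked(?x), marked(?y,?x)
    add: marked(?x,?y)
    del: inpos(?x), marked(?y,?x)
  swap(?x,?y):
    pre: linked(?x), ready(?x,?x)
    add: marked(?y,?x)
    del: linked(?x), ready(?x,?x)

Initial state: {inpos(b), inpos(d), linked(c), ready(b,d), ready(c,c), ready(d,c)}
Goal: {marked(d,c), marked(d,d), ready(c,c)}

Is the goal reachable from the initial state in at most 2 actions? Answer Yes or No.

No

1. bind(b,d)  →  {inpos(b), inpos(d), linked(c), linked(d), ready(b,d), ready(c,c), ready(d,c), ready(d,d)}
2. swap(c,d)  →  {inpos(b), inpos(d), linked(d), marked(d,c), ready(b,d), ready(d,c), ready(d,d)}
3. bind(d,c)  →  {inpos(b), inpos(d), linked(c), linked(d), marked(d,c), ready(b,d), ready(c,c), ready(d,c), ready(d,d)}
4. swap(d,d)  →  {inpos(b), inpos(d), linked(c), marked(d,c), marked(d,d), ready(b,d), ready(c,c), ready(d,c)}
optimal plan length = 4; 4 > 2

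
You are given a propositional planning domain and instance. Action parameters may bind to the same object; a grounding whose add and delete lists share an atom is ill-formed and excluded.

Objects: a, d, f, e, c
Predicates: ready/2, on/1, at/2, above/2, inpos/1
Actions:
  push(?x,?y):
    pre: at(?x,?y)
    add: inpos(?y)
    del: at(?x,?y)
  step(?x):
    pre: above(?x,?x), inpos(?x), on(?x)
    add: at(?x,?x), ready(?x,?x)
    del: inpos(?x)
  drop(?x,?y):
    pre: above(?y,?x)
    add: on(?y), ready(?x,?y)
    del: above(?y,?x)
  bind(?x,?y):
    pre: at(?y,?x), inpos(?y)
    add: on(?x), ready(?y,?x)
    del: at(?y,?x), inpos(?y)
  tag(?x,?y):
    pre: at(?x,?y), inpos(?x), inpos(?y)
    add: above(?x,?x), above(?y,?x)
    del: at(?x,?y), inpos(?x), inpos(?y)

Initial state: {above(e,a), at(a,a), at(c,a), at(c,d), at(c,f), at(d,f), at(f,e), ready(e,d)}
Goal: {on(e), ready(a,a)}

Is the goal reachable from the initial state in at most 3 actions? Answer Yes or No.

Yes

1. push(c,a)  →  {above(e,a), at(a,a), at(c,d), at(c,f), at(d,f), at(f,e), inpos(a), ready(e,d)}
2. drop(a,e)  →  {at(a,a), at(c,d), at(c,f), at(d,f), at(f,e), inpos(a), on(e), ready(a,e), ready(e,d)}
3. bind(a,a)  →  {at(c,d), at(c,f), at(d,f), at(f,e), on(a), on(e), ready(a,a), ready(a,e), ready(e,d)}
optimal plan length = 3; 3 ≤ 3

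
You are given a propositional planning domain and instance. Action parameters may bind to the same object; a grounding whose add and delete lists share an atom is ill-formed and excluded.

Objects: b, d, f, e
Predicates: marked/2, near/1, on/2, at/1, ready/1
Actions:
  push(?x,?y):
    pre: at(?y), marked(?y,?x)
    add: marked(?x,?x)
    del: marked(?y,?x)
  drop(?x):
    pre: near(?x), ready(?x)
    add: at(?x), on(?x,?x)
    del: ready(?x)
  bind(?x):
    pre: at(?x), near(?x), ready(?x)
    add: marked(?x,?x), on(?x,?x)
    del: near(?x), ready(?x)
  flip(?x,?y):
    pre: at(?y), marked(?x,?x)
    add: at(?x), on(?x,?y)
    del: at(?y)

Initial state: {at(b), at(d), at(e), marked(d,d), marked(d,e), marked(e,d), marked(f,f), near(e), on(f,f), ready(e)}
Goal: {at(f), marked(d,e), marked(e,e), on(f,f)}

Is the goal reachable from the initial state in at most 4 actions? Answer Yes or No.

Yes

1. bind(e)  →  {at(b), at(d), at(e), marked(d,d), marked(d,e), marked(e,d), marked(e,e), marked(f,f), on(e,e), on(f,f)}
2. flip(f,b)  →  {at(d), at(e), at(f), marked(d,d), marked(d,e), marked(e,d), marked(e,e), marked(f,f), on(e,e), on(f,b), on(f,f)}
optimal plan length = 2; 2 ≤ 4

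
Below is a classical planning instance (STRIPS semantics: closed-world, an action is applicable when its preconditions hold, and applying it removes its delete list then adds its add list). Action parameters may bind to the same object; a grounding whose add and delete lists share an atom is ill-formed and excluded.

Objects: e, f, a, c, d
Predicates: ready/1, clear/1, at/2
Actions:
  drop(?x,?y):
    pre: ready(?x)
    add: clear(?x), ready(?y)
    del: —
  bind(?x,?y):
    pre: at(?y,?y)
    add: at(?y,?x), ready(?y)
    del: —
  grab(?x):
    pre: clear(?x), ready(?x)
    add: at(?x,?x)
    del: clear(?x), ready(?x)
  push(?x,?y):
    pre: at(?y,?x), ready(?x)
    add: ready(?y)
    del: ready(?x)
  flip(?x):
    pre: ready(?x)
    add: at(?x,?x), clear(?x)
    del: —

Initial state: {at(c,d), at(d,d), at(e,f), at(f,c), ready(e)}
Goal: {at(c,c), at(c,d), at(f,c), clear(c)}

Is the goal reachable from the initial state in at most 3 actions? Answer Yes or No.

1. drop(e,c)  →  {at(c,d), at(d,d), at(e,f), at(f,c), clear(e), ready(c), ready(e)}
2. flip(c)  →  {at(c,c), at(c,d), at(d,d), at(e,f), at(f,c), clear(c), clear(e), ready(c), ready(e)}
optimal plan length = 2; 2 ≤ 3

Yes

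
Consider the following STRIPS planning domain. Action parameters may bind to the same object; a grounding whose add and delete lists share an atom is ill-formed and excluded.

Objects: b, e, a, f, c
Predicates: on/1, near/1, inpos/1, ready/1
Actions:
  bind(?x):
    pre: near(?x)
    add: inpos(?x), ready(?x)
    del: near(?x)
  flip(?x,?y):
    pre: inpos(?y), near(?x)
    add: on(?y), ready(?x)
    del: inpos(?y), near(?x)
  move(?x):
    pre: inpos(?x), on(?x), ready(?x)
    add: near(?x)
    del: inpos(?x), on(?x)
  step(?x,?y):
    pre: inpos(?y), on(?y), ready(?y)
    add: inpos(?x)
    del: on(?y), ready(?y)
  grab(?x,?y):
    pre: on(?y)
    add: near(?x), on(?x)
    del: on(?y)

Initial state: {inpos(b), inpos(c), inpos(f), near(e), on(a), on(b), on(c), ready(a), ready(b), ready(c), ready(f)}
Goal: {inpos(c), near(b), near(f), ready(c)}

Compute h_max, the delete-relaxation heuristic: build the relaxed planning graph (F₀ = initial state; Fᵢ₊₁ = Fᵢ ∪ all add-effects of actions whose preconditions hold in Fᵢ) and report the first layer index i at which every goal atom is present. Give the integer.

F0 = init (11 atoms)
F1 = F0 ∪ {inpos(a), inpos(e), near(a), near(b), near(c), near(f), on(e), on(f), ready(e)}  (20 atoms)
goal ⊆ F1  ⇒  h_max = 1

1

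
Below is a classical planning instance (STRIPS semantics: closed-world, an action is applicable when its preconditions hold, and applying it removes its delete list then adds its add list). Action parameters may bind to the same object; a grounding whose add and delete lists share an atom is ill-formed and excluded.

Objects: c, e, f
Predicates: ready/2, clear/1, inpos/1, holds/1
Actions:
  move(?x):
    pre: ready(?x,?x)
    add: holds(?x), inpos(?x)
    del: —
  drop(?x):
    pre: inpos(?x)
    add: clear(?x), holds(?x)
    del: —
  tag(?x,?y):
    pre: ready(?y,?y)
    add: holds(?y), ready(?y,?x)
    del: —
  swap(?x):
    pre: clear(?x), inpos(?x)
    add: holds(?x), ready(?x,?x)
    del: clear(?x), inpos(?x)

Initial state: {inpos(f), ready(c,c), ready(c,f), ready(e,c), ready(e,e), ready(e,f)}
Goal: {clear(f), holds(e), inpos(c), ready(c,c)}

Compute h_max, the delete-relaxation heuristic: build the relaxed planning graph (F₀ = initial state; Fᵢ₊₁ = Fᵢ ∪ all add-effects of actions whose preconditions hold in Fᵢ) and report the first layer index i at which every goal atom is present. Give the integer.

F0 = init (6 atoms)
F1 = F0 ∪ {clear(f), holds(c), holds(e), holds(f), inpos(c), inpos(e), ready(c,e)}  (13 atoms)
goal ⊆ F1  ⇒  h_max = 1

1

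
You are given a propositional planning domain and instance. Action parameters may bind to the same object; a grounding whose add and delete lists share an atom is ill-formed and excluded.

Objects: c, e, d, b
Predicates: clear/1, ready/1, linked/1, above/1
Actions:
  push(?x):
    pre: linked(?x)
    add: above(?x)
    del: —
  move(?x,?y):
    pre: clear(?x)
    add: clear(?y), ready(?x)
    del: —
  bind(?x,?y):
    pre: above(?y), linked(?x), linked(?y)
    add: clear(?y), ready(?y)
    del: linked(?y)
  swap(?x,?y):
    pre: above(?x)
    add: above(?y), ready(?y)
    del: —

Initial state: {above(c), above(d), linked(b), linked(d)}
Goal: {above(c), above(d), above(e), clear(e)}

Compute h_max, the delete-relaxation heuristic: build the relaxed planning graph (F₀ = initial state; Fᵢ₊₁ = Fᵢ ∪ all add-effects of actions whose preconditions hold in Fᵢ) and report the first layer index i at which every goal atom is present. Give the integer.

F0 = init (4 atoms)
F1 = F0 ∪ {above(b), above(e), clear(d), ready(b), ready(c), ready(d), ready(e)}  (11 atoms)
F2 = F1 ∪ {clear(b), clear(c), clear(e)}  (14 atoms)
goal ⊆ F2  ⇒  h_max = 2

2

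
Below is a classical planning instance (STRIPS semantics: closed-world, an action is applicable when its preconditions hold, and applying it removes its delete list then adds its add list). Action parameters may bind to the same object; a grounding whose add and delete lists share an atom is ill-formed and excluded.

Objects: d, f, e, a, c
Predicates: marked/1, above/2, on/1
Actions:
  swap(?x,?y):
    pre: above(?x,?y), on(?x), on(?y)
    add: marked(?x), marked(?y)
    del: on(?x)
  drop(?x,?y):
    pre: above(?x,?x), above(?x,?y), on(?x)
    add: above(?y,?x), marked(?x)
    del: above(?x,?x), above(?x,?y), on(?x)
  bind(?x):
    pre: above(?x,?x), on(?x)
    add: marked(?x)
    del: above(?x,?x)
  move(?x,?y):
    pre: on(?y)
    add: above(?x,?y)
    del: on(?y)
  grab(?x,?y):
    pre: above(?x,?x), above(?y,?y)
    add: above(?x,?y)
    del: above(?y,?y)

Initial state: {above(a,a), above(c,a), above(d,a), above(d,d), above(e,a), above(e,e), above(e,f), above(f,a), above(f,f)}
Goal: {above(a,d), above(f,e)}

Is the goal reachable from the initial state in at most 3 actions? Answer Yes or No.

1. grab(f,e)  →  {above(a,a), above(c,a), above(d,a), above(d,d), above(e,a), above(e,f), above(f,a), above(f,e), above(f,f)}
2. grab(a,d)  →  {above(a,a), above(a,d), above(c,a), above(d,a), above(e,a), above(e,f), above(f,a), above(f,e), above(f,f)}
optimal plan length = 2; 2 ≤ 3

Yes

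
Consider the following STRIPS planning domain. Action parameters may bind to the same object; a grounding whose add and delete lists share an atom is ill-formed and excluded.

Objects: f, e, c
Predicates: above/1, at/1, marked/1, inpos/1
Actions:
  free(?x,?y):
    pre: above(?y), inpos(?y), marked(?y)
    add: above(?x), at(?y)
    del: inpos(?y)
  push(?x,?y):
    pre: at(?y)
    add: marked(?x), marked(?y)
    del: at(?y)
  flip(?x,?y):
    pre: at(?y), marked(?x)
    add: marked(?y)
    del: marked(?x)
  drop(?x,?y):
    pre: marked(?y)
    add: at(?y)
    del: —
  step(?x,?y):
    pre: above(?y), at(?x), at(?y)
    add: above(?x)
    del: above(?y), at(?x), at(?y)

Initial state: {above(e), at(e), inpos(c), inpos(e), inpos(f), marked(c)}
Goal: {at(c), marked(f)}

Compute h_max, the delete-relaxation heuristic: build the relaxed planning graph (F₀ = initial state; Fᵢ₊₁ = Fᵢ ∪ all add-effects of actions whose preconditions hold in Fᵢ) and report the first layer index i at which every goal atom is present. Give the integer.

1

F0 = init (6 atoms)
F1 = F0 ∪ {at(c), marked(e), marked(f)}  (9 atoms)
goal ⊆ F1  ⇒  h_max = 1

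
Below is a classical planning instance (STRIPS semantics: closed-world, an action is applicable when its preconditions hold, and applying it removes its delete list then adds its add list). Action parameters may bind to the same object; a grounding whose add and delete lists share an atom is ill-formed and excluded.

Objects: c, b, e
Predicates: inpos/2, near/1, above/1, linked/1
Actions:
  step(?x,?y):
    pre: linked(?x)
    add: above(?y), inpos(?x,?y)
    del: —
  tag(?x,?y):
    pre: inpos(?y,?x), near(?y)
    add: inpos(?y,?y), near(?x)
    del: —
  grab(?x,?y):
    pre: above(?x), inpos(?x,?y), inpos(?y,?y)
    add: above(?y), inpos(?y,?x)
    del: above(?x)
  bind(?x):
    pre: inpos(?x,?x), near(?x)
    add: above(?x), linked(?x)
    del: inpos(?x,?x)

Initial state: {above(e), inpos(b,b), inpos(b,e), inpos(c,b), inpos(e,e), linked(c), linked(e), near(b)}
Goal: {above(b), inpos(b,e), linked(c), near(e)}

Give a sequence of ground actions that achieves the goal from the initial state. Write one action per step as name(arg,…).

1. step(c,b)  →  {above(b), above(e), inpos(b,b), inpos(b,e), inpos(c,b), inpos(e,e), linked(c), linked(e), near(b)}
2. tag(e,b)  →  {above(b), above(e), inpos(b,b), inpos(b,e), inpos(c,b), inpos(e,e), linked(c), linked(e), near(b), near(e)}

step(c,b); tag(e,b)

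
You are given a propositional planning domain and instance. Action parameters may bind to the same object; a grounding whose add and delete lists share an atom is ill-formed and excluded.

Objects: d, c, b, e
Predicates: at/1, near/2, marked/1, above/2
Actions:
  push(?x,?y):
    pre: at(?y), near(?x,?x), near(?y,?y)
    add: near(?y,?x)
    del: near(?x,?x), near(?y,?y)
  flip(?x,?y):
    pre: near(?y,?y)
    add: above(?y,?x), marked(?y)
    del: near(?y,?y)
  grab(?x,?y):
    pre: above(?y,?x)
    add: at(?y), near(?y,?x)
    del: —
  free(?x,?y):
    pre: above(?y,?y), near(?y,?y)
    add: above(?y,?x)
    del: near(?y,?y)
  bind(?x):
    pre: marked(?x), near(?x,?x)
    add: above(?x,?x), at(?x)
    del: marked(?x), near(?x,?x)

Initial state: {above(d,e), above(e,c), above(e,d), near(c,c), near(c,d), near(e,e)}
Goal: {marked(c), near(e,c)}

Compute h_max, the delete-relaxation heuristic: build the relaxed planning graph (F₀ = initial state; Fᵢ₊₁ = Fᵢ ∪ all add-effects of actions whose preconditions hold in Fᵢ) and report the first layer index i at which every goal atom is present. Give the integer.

F0 = init (6 atoms)
F1 = F0 ∪ {above(c,b), above(c,c), above(c,d), above(c,e), above(e,b), above(e,e), at(d), at(e), marked(c), marked(e), near(d,e), near(e,c), near(e,d)}  (19 atoms)
goal ⊆ F1  ⇒  h_max = 1

1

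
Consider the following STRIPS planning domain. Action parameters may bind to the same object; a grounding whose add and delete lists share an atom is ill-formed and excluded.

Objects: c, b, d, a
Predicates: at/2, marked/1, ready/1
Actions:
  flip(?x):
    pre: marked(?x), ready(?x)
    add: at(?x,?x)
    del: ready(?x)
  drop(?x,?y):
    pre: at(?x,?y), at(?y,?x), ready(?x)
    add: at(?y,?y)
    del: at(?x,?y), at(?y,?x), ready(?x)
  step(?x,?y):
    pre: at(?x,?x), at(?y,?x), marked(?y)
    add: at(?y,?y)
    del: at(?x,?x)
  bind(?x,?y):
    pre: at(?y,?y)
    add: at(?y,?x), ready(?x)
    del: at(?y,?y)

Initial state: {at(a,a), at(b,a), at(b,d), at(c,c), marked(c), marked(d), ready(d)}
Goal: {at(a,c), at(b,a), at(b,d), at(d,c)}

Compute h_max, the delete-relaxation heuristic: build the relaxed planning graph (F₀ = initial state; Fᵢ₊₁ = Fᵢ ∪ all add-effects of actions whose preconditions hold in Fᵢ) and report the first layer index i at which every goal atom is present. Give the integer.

F0 = init (7 atoms)
F1 = F0 ∪ {at(a,b), at(a,c), at(a,d), at(c,a), at(c,b), at(c,d), at(d,d), ready(a), ready(b), ready(c)}  (17 atoms)
F2 = F1 ∪ {at(b,b), at(d,a), at(d,b), at(d,c)}  (21 atoms)
goal ⊆ F2  ⇒  h_max = 2

2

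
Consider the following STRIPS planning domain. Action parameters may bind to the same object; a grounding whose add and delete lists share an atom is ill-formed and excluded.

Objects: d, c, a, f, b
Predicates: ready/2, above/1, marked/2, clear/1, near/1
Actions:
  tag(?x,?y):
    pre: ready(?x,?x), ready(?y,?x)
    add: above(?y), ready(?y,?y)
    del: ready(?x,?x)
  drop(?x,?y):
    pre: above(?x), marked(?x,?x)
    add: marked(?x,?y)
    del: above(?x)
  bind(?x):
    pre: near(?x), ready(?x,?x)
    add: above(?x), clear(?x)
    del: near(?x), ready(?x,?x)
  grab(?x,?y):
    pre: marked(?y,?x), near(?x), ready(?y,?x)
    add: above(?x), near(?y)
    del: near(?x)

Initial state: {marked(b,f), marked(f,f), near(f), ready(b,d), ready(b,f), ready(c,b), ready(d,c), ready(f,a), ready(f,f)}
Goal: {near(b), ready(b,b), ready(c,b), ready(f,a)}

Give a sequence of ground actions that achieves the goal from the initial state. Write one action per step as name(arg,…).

tag(f,b); grab(f,b)

1. tag(f,b)  →  {above(b), marked(b,f), marked(f,f), near(f), ready(b,b), ready(b,d), ready(b,f), ready(c,b), ready(d,c), ready(f,a)}
2. grab(f,b)  →  {above(b), above(f), marked(b,f), marked(f,f), near(b), ready(b,b), ready(b,d), ready(b,f), ready(c,b), ready(d,c), ready(f,a)}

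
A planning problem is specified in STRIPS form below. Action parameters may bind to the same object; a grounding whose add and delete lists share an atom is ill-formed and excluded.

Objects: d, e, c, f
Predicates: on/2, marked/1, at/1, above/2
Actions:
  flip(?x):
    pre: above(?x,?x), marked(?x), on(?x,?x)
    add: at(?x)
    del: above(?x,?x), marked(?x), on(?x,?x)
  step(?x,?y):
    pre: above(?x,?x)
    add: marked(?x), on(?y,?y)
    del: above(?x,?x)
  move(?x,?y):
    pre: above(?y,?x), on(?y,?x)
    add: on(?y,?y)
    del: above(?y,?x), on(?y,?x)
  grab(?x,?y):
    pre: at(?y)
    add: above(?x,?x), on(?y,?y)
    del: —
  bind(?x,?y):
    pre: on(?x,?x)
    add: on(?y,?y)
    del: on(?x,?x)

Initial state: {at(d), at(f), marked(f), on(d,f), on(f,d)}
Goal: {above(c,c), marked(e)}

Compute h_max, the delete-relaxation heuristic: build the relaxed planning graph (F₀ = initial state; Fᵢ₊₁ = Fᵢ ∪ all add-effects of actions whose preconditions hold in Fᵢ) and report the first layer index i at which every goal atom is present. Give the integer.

2

F0 = init (5 atoms)
F1 = F0 ∪ {above(c,c), above(d,d), above(e,e), above(f,f), on(d,d), on(f,f)}  (11 atoms)
F2 = F1 ∪ {marked(c), marked(d), marked(e), on(c,c), on(e,e)}  (16 atoms)
goal ⊆ F2  ⇒  h_max = 2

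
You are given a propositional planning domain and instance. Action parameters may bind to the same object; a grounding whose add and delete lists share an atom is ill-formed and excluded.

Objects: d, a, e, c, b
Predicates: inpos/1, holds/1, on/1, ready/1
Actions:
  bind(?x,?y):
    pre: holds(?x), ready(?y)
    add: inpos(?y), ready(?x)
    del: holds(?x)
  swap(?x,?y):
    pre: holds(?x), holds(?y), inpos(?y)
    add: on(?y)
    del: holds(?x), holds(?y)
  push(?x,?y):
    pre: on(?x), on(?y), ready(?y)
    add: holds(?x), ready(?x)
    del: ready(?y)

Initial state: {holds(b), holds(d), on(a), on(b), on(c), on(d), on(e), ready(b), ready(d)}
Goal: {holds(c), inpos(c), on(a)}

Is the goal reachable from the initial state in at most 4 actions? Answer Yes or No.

Yes

1. push(c,d)  →  {holds(b), holds(c), holds(d), on(a), on(b), on(c), on(d), on(e), ready(b), ready(c)}
2. bind(d,c)  →  {holds(b), holds(c), inpos(c), on(a), on(b), on(c), on(d), on(e), ready(b), ready(c), ready(d)}
optimal plan length = 2; 2 ≤ 4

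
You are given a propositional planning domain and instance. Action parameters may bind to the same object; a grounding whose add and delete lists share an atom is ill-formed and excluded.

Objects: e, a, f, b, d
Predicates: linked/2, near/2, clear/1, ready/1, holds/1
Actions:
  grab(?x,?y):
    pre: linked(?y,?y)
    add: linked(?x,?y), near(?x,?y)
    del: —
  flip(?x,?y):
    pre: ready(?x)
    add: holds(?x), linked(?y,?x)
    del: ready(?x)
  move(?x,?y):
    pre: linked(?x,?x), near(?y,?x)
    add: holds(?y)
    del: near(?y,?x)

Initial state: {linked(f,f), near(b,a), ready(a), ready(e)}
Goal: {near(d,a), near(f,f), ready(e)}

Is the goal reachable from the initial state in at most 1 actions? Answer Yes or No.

No

1. grab(f,f)  →  {linked(f,f), near(b,a), near(f,f), ready(a), ready(e)}
2. flip(a,a)  →  {holds(a), linked(a,a), linked(f,f), near(b,a), near(f,f), ready(e)}
3. grab(d,a)  →  {holds(a), linked(a,a), linked(d,a), linked(f,f), near(b,a), near(d,a), near(f,f), ready(e)}
optimal plan length = 3; 3 > 1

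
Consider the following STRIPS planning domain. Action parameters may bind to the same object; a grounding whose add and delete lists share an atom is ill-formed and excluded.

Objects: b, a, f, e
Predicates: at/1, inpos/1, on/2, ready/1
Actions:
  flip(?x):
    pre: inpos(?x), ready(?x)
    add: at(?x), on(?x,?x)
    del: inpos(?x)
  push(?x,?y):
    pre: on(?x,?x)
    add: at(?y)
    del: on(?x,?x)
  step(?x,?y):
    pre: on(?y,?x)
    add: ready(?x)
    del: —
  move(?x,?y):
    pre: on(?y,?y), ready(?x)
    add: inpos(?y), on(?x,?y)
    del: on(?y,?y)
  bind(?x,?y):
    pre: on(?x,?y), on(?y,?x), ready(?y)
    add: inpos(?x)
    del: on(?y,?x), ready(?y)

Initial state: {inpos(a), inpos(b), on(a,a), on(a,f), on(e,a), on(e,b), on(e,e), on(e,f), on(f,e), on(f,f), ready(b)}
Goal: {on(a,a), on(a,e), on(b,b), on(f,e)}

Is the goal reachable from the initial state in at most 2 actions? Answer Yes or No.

1. flip(b)  →  {at(b), inpos(a), on(a,a), on(a,f), on(b,b), on(e,a), on(e,b), on(e,e), on(e,f), on(f,e), on(f,f), ready(b)}
2. step(a,a)  →  {at(b), inpos(a), on(a,a), on(a,f), on(b,b), on(e,a), on(e,b), on(e,e), on(e,f), on(f,e), on(f,f), ready(a), ready(b)}
3. move(a,e)  →  {at(b), inpos(a), inpos(e), on(a,a), on(a,e), on(a,f), on(b,b), on(e,a), on(e,b), on(e,f), on(f,e), on(f,f), ready(a), ready(b)}
optimal plan length = 3; 3 > 2

No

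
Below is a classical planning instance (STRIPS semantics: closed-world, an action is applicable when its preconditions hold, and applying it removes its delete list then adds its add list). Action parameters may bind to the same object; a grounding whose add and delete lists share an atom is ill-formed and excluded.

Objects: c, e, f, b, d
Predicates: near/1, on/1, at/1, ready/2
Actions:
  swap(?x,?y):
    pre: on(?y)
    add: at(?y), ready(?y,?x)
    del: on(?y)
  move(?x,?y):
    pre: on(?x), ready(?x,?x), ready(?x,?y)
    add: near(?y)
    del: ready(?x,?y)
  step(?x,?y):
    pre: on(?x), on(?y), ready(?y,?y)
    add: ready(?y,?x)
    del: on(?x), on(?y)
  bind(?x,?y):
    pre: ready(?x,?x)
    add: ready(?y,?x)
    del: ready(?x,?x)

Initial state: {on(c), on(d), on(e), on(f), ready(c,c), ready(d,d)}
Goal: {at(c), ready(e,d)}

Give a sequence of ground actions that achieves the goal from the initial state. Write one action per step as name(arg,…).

swap(c,c); swap(d,e)

1. swap(c,c)  →  {at(c), on(d), on(e), on(f), ready(c,c), ready(d,d)}
2. swap(d,e)  →  {at(c), at(e), on(d), on(f), ready(c,c), ready(d,d), ready(e,d)}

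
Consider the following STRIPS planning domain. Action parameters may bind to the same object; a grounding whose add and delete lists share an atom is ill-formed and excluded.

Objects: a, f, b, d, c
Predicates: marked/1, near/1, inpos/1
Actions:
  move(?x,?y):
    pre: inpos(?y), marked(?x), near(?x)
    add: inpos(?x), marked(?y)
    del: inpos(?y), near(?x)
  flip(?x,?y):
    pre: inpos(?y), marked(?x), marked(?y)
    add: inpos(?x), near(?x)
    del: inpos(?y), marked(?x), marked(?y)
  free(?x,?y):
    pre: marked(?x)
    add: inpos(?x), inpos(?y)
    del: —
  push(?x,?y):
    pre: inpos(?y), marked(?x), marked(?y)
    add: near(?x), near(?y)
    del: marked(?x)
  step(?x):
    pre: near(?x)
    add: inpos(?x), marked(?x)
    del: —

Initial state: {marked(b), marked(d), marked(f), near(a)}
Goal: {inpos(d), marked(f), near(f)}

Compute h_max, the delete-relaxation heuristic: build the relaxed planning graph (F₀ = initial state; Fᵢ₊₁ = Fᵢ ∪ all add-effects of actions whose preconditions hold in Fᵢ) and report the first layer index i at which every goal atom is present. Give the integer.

F0 = init (4 atoms)
F1 = F0 ∪ {inpos(a), inpos(b), inpos(c), inpos(d), inpos(f), marked(a)}  (10 atoms)
F2 = F1 ∪ {marked(c), near(b), near(d), near(f)}  (14 atoms)
goal ⊆ F2  ⇒  h_max = 2

2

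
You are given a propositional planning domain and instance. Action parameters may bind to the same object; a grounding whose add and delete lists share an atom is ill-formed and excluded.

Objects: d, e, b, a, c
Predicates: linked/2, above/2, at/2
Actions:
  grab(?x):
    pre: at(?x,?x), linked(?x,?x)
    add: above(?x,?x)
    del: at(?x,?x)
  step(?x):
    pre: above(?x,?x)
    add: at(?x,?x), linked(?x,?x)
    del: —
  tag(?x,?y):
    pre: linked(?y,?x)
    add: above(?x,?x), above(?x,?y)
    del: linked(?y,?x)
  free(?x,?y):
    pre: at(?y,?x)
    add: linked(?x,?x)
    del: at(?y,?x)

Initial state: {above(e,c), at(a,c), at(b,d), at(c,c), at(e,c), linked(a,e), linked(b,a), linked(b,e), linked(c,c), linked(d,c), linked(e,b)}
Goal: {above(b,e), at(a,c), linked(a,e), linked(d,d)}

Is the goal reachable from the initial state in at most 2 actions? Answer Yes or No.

Yes

1. tag(b,e)  →  {above(b,b), above(b,e), above(e,c), at(a,c), at(b,d), at(c,c), at(e,c), linked(a,e), linked(b,a), linked(b,e), linked(c,c), linked(d,c)}
2. free(d,b)  →  {above(b,b), above(b,e), above(e,c), at(a,c), at(c,c), at(e,c), linked(a,e), linked(b,a), linked(b,e), linked(c,c), linked(d,c), linked(d,d)}
optimal plan length = 2; 2 ≤ 2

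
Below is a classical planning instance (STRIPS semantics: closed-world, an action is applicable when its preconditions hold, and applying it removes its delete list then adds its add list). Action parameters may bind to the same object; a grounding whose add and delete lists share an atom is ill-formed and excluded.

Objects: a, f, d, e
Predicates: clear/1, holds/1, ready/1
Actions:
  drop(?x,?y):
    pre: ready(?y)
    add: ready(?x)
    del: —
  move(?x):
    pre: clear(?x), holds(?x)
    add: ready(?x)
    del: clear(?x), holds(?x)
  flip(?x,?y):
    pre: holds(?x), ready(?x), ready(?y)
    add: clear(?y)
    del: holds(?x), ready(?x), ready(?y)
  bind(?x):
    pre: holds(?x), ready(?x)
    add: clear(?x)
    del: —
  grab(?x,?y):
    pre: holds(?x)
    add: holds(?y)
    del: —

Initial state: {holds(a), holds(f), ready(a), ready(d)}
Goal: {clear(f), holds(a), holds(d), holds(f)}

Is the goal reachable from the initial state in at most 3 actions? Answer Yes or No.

Yes

1. drop(f,a)  →  {holds(a), holds(f), ready(a), ready(d), ready(f)}
2. bind(f)  →  {clear(f), holds(a), holds(f), ready(a), ready(d), ready(f)}
3. grab(a,d)  →  {clear(f), holds(a), holds(d), holds(f), ready(a), ready(d), ready(f)}
optimal plan length = 3; 3 ≤ 3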